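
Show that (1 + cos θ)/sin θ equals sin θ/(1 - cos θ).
RHS = sin θ(1 + cos θ) / ((1 - cos θ)(1 + cos θ)) = sin θ(1 + cos θ) / (1 - cos²θ) = sin θ(1 + cos θ) / sin²θ = (1 + cos θ)/sin θ = LHS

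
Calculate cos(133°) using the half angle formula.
cos(133°) = -√((1 + cos 266°)/2) = -0.682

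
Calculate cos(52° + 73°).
cos(52° + 73°) = cos 52° cos 73° - sin 52° sin 73° = -0.5736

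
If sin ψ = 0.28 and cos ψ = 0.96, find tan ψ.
tan ψ = sin ψ / cos ψ = 0.2917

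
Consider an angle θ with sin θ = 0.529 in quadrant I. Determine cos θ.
cos θ = √(1 - sin²θ) = 0.8486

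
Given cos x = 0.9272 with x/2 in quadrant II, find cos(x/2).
cos(x/2) = ±√((1 + cos x)/2); negative since x/2 ∈ QII, so cos(x/2) = -0.9816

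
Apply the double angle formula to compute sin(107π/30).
sin(107π/30) = 2 sin 107π/60 cos 107π/60 = -0.9781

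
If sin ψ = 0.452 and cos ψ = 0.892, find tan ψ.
tan ψ = sin ψ / cos ψ = 0.5067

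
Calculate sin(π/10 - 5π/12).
sin(π/10 - 5π/12) = sin π/10 cos 5π/12 - cos π/10 sin 5π/12 = -0.8387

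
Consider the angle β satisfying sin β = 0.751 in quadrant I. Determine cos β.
cos β = √(1 - sin²β) = 0.6603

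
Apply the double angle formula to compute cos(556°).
cos(556°) = 2cos²278° - 1 = -0.9613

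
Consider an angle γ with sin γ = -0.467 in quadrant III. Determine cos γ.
cos γ = ±√(1 - sin²γ) = -0.8843 (negative in QIII)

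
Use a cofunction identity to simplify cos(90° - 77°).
cos(90° - 77°) = sin(77°)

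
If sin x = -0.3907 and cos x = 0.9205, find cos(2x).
cos(2x) = cos²x - sin²x = 0.6947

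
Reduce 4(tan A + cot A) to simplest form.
4(tan A + cot A) = 4(sec A csc A) (using Quotient identities)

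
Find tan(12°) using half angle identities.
tan(12°) = sin 24° / (1 + cos 24°) = 0.2126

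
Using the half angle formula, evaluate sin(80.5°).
sin(80.5°) = √((1 - cos 161°)/2) = 0.9863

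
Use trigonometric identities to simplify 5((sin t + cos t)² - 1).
5((sin t + cos t)² - 1) = 5(sin(2t)) (using Pythagorean + double angle)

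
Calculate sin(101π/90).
sin(101π/90) = -0.3746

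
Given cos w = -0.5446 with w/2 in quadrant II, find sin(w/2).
sin(w/2) = ±√((1 - cos w)/2); positive since w/2 ∈ QII, so sin(w/2) = 0.8788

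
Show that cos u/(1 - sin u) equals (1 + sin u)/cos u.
RHS = (1 + sin u)(1 - sin u) / (cos u(1 - sin u)) = (1 - sin²u) / (cos u(1 - sin u)) = cos²u / (cos u(1 - sin u)) = cos u/(1 - sin u) = LHS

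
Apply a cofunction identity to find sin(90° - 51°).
sin(90° - 51°) = cos(51°) = 0.6293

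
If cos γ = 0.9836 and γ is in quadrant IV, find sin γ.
sin γ = -0.1804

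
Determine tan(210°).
tan(210°) = √3/3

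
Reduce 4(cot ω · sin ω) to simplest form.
4(cot ω · sin ω) = 4(cos ω) (using Quotient identity)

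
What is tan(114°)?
tan(114°) = -2.246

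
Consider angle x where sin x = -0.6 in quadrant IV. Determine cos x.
cos x = √(1 - sin²x) = 0.8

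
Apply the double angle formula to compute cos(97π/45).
cos(97π/45) = cos²97π/90 - sin²97π/90 = 0.8829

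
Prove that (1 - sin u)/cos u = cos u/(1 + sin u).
LHS = (1 - sin u)(1 + sin u) / (cos u(1 + sin u)) = (1 - sin²u) / (cos u(1 + sin u)) = cos²u / (cos u(1 + sin u)) = cos u/(1 + sin u) = RHS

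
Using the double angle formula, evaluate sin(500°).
sin(500°) = 2 sin 250° cos 250° = 0.6428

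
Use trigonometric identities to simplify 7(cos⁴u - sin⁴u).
7(cos⁴u - sin⁴u) = 7(cos(2u)) (using Factoring + double angle)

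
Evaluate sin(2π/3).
sin(2π/3) = √3/2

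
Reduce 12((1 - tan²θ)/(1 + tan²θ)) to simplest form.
12((1 - tan²θ)/(1 + tan²θ)) = 12(cos(2θ)) (using Double angle)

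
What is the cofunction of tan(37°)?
tan(37°) = cot(90° - 37°) = cot(53°)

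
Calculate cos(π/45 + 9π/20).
cos(π/45 + 9π/20) = cos π/45 cos 9π/20 - sin π/45 sin 9π/20 = 0.08716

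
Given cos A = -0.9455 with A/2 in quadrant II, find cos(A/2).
cos(A/2) = ±√((1 + cos A)/2); negative since A/2 ∈ QII, so cos(A/2) = -0.1651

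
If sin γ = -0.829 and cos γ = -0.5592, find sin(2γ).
sin(2γ) = 2 sin γ cos γ = 0.9272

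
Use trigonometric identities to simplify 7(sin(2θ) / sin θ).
7(sin(2θ) / sin θ) = 7(2 cos θ) (using Double angle)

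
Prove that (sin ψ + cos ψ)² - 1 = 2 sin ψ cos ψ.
LHS = sin²ψ + 2 sin ψ cos ψ + cos²ψ - 1 = (sin²ψ + cos²ψ) + 2 sin ψ cos ψ - 1 = 1 + 2 sin ψ cos ψ - 1 = 2 sin ψ cos ψ = RHS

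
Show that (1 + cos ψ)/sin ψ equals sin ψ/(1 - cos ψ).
RHS = sin ψ(1 + cos ψ) / ((1 - cos ψ)(1 + cos ψ)) = sin ψ(1 + cos ψ) / (1 - cos²ψ) = sin ψ(1 + cos ψ) / sin²ψ = (1 + cos ψ)/sin ψ = LHS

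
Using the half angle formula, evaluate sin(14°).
sin(14°) = √((1 - cos 28°)/2) = 0.2419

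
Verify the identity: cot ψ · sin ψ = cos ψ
LHS = (cos ψ/sin ψ) · sin ψ = cos ψ = RHS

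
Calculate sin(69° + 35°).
sin(69° + 35°) = sin 69° cos 35° + cos 69° sin 35° = 0.9703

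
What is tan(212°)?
tan(212°) = 0.6249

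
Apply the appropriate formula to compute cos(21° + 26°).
cos(21° + 26°) = cos 21° cos 26° - sin 21° sin 26° = 0.682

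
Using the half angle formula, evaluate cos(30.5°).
cos(30.5°) = √((1 + cos 61°)/2) = 0.8616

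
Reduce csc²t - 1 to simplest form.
csc²t - 1 = cot²t (using Pythagorean identity)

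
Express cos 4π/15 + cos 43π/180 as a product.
cos 4π/15 + cos 43π/180 = 2 cos(91π/360) cos(π/72)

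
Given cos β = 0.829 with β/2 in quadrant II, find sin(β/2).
sin(β/2) = ±√((1 - cos β)/2); positive since β/2 ∈ QII, so sin(β/2) = 0.2924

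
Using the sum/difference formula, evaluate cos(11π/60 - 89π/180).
cos(11π/60 - 89π/180) = cos 11π/60 cos 89π/180 + sin 11π/60 sin 89π/180 = 0.5592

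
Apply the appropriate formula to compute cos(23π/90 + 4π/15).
cos(23π/90 + 4π/15) = cos 23π/90 cos 4π/15 - sin 23π/90 sin 4π/15 = -0.06976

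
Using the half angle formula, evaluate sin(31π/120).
sin(31π/120) = √((1 - cos 31π/60)/2) = 0.7254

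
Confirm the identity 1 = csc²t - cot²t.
RHS = 1/sin²t - cos²t/sin²t = (1 - cos²t)/sin²t = sin²t/sin²t = 1 = LHS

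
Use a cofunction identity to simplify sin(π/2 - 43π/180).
sin(π/2 - 43π/180) = cos(43π/180)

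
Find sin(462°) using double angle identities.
sin(462°) = 2 sin 231° cos 231° = 0.9781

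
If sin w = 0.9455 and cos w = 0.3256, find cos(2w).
cos(2w) = cos²w - sin²w = -0.788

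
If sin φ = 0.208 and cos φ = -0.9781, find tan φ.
tan φ = sin φ / cos φ = -0.2127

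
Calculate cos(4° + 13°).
cos(4° + 13°) = cos 4° cos 13° - sin 4° sin 13° = 0.9563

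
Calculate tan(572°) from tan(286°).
tan(572°) = 2 tan 286° / (1 - tan²286°) = 0.6249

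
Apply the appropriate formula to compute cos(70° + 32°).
cos(70° + 32°) = cos 70° cos 32° - sin 70° sin 32° = -0.2079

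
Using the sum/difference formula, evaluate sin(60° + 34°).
sin(60° + 34°) = sin 60° cos 34° + cos 60° sin 34° = 0.9976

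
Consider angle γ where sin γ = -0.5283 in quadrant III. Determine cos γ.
cos γ = ±√(1 - sin²γ) = -0.8491 (negative in QIII)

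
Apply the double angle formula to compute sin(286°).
sin(286°) = 2 sin 143° cos 143° = -0.9613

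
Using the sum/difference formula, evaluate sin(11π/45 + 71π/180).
sin(11π/45 + 71π/180) = sin 11π/45 cos 71π/180 + cos 11π/45 sin 71π/180 = 0.9063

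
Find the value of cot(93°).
cot(93°) = -0.05241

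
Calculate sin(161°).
sin(161°) = 0.3256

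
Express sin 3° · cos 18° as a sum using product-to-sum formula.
sin 3° cos 18° = (1/2)[sin(3°+18°) + sin(3°-18°)]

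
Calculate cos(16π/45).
cos(16π/45) = 0.4384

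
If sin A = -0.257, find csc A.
csc A = 1/sin A = -3.891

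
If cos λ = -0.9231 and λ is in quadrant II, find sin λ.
sin λ = 0.3846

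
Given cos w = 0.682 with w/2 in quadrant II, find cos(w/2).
cos(w/2) = ±√((1 + cos w)/2); negative since w/2 ∈ QII, so cos(w/2) = -0.9171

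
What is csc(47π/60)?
csc(47π/60) = 1.589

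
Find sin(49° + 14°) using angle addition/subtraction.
sin(49° + 14°) = sin 49° cos 14° + cos 49° sin 14° = 0.891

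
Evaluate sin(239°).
sin(239°) = -0.8572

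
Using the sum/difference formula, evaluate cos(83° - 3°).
cos(83° - 3°) = cos 83° cos 3° + sin 83° sin 3° = 0.1736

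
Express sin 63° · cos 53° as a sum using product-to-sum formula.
sin 63° cos 53° = (1/2)[sin(63°+53°) + sin(63°-53°)]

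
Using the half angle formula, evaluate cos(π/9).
cos(π/9) = √((1 + cos 2π/9)/2) = 0.9397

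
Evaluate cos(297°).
cos(297°) = 0.454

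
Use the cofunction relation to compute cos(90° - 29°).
cos(90° - 29°) = sin(29°) = 0.4848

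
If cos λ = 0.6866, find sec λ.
sec λ = 1/cos λ = 1.456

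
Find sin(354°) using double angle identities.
sin(354°) = 2 sin 177° cos 177° = -0.1045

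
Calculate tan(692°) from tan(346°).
tan(692°) = 2 tan 346° / (1 - tan²346°) = -0.5317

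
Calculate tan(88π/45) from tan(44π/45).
tan(88π/45) = 2 tan 44π/45 / (1 - tan²44π/45) = -0.1405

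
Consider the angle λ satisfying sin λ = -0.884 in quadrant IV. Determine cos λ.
cos λ = √(1 - sin²λ) = 0.4675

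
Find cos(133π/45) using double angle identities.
cos(133π/45) = cos²133π/90 - sin²133π/90 = -0.9903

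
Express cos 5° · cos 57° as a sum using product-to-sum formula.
cos 5° cos 57° = (1/2)[cos(5°-57°) + cos(5°+57°)]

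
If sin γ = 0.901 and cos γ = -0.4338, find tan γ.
tan γ = sin γ / cos γ = -2.077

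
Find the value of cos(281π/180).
cos(281π/180) = 0.1908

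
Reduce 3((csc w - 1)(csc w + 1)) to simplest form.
3((csc w - 1)(csc w + 1)) = 3(cot²w) (using Diff. of squares)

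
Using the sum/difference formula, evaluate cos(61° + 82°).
cos(61° + 82°) = cos 61° cos 82° - sin 61° sin 82° = -0.7986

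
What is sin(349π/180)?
sin(349π/180) = -0.1908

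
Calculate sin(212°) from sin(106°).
sin(212°) = 2 sin 106° cos 106° = -0.5299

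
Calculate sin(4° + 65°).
sin(4° + 65°) = sin 4° cos 65° + cos 4° sin 65° = 0.9336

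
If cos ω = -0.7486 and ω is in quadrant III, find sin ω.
sin ω = -0.663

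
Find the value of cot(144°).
cot(144°) = -1.376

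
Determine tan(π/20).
tan(π/20) = 0.1584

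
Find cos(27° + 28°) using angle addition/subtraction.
cos(27° + 28°) = cos 27° cos 28° - sin 27° sin 28° = 0.5736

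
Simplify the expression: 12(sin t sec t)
12(sin t sec t) = 12(tan t) (using Reciprocal + quotient)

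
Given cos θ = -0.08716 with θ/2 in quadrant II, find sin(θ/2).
sin(θ/2) = ±√((1 - cos θ)/2); positive since θ/2 ∈ QII, so sin(θ/2) = 0.7373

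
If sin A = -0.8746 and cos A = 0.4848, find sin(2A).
sin(2A) = 2 sin A cos A = -0.848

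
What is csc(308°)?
csc(308°) = -1.269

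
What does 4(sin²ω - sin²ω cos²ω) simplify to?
4(sin²ω - sin²ω cos²ω) = 4(sin⁴ω) (using Factoring)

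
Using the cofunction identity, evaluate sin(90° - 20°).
sin(90° - 20°) = cos(20°) = 0.9397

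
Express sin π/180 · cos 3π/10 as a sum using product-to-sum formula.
sin π/180 cos 3π/10 = (1/2)[sin(π/180+3π/10) + sin(π/180-3π/10)]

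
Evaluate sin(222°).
sin(222°) = -0.6691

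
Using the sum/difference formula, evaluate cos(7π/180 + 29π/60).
cos(7π/180 + 29π/60) = cos 7π/180 cos 29π/60 - sin 7π/180 sin 29π/60 = -0.06976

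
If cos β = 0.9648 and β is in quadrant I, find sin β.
sin β = 0.263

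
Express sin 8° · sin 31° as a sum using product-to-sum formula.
sin 8° sin 31° = (1/2)[cos(8°-31°) - cos(8°+31°)]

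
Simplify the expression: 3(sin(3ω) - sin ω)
3(sin(3ω) - sin ω) = 3(2 cos(2ω) sin ω) (using Sum-to-product)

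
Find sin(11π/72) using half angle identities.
sin(11π/72) = √((1 - cos 11π/36)/2) = 0.4617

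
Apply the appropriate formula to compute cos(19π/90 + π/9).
cos(19π/90 + π/9) = cos 19π/90 cos π/9 - sin 19π/90 sin π/9 = 0.5299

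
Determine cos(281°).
cos(281°) = 0.1908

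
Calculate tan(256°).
tan(256°) = 4.011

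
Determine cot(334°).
cot(334°) = -2.05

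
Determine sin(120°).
sin(120°) = √3/2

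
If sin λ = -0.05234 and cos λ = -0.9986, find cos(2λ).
cos(2λ) = cos²λ - sin²λ = 0.9945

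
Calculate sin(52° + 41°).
sin(52° + 41°) = sin 52° cos 41° + cos 52° sin 41° = 0.9986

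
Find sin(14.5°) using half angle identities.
sin(14.5°) = √((1 - cos 29°)/2) = 0.2504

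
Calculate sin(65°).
sin(65°) = 0.9063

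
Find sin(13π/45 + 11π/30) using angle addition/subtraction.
sin(13π/45 + 11π/30) = sin 13π/45 cos 11π/30 + cos 13π/45 sin 11π/30 = 0.8829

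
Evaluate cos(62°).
cos(62°) = 0.4695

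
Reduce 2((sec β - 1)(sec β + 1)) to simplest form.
2((sec β - 1)(sec β + 1)) = 2(tan²β) (using Diff. of squares)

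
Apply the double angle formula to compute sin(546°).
sin(546°) = 2 sin 273° cos 273° = -0.1045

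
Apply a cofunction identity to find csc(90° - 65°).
csc(90° - 65°) = sec(65°) = 2.366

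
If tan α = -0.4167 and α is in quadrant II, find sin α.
sin α = 0.3846 (using tan²α + 1 = sec²α)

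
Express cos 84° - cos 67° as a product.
cos 84° - cos 67° = -2 sin(75.5°) sin(8.5°)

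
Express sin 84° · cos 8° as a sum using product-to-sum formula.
sin 84° cos 8° = (1/2)[sin(84°+8°) + sin(84°-8°)]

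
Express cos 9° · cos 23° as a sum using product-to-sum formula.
cos 9° cos 23° = (1/2)[cos(9°-23°) + cos(9°+23°)]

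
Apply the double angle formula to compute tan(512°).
tan(512°) = 2 tan 256° / (1 - tan²256°) = -0.5317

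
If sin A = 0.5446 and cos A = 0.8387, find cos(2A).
cos(2A) = cos²A - sin²A = 0.4068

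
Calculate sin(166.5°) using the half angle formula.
sin(166.5°) = √((1 - cos 333°)/2) = 0.2334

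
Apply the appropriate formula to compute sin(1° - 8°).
sin(1° - 8°) = sin 1° cos 8° - cos 1° sin 8° = -0.1219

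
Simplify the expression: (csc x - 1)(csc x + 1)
(csc x - 1)(csc x + 1) = cot²x (using Diff. of squares)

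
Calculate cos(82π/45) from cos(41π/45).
cos(82π/45) = cos²41π/45 - sin²41π/45 = 0.848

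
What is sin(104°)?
sin(104°) = 0.9703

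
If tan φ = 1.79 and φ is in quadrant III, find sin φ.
sin φ = -0.873 (using tan²φ + 1 = sec²φ)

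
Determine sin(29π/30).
sin(29π/30) = 0.1045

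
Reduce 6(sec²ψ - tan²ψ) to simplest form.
6(sec²ψ - tan²ψ) = 6 (using Pythagorean identity)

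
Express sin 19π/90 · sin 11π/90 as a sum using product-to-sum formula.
sin 19π/90 sin 11π/90 = (1/2)[cos(19π/90-11π/90) - cos(19π/90+11π/90)]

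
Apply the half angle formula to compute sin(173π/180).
sin(173π/180) = √((1 - cos 173π/90)/2) = 0.1219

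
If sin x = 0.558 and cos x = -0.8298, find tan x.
tan x = sin x / cos x = -0.6725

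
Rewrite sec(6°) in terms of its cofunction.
sec(6°) = csc(90° - 6°) = csc(84°)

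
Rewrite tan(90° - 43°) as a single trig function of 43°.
tan(90° - 43°) = cot(43°)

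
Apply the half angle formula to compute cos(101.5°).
cos(101.5°) = -√((1 + cos 203°)/2) = -0.1994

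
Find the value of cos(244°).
cos(244°) = -0.4384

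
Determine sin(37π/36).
sin(37π/36) = -0.08716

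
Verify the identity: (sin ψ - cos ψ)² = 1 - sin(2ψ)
LHS = sin²ψ - 2 sin ψ cos ψ + cos²ψ = (sin²ψ + cos²ψ) - 2 sin ψ cos ψ = 1 - sin(2ψ) = RHS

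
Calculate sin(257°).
sin(257°) = -0.9744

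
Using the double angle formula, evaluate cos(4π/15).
cos(4π/15) = 2cos²2π/15 - 1 = 0.6691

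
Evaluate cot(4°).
cot(4°) = 14.3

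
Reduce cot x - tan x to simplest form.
cot x - tan x = 2 cot(2x) (using Double angle)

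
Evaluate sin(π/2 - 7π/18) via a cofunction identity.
sin(π/2 - 7π/18) = cos(7π/18) = 0.342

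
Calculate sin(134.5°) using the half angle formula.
sin(134.5°) = √((1 - cos 269°)/2) = 0.7133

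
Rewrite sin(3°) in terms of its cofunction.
sin(3°) = cos(90° - 3°) = cos(87°)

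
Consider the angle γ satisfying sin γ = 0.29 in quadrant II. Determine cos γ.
cos γ = ±√(1 - sin²γ) = -0.957 (negative in QII)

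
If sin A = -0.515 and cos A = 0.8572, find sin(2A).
sin(2A) = 2 sin A cos A = -0.8829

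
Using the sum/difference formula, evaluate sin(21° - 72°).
sin(21° - 72°) = sin 21° cos 72° - cos 21° sin 72° = -0.7771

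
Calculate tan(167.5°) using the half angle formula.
tan(167.5°) = sin 335° / (1 + cos 335°) = -0.2217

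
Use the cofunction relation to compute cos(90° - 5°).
cos(90° - 5°) = sin(5°) = 0.08716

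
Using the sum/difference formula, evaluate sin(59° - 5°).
sin(59° - 5°) = sin 59° cos 5° - cos 59° sin 5° = 0.809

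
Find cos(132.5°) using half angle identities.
cos(132.5°) = -√((1 + cos 265°)/2) = -0.6756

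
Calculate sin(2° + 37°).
sin(2° + 37°) = sin 2° cos 37° + cos 2° sin 37° = 0.6293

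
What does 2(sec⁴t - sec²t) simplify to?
2(sec⁴t - sec²t) = 2(tan⁴t + tan²t) (using Pythagorean)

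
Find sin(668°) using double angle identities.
sin(668°) = 2 sin 334° cos 334° = -0.788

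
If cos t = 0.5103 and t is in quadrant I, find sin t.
sin t = 0.86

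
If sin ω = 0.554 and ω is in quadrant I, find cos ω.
cos ω = 0.8325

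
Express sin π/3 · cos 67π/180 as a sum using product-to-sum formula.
sin π/3 cos 67π/180 = (1/2)[sin(π/3+67π/180) + sin(π/3-67π/180)]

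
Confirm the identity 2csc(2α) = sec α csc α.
LHS = 2/sin(2α) = 2/(2 sin α cos α) = 1/(sin α cos α) = (1/cos α)(1/sin α) = sec α csc α = RHS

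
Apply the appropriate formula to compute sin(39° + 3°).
sin(39° + 3°) = sin 39° cos 3° + cos 39° sin 3° = 0.6691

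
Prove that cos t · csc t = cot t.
LHS = cos t · (1/sin t) = cos t/sin t = cot t = RHS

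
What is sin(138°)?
sin(138°) = 0.6691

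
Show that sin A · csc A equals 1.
LHS = sin A · (1/sin A) = 1 = RHS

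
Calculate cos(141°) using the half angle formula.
cos(141°) = -√((1 + cos 282°)/2) = -0.7771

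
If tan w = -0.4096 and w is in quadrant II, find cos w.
cos w = -0.9254 (using tan²w + 1 = sec²w)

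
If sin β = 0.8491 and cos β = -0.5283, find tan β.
tan β = sin β / cos β = -1.607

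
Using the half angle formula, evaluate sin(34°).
sin(34°) = √((1 - cos 68°)/2) = 0.5592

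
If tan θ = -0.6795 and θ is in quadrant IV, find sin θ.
sin θ = -0.562 (using tan²θ + 1 = sec²θ)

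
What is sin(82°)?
sin(82°) = 0.9903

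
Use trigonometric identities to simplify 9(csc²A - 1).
9(csc²A - 1) = 9(cot²A) (using Pythagorean identity)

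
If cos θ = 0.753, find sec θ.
sec θ = 1/cos θ = 1.328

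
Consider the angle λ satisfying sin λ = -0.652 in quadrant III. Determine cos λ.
cos λ = ±√(1 - sin²λ) = -0.7582 (negative in QIII)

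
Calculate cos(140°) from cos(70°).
cos(140°) = 2cos²70° - 1 = -0.766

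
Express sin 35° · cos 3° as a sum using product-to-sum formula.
sin 35° cos 3° = (1/2)[sin(35°+3°) + sin(35°-3°)]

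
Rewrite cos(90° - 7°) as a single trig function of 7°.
cos(90° - 7°) = sin(7°)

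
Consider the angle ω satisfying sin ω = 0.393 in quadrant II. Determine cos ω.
cos ω = ±√(1 - sin²ω) = -0.9195 (negative in QII)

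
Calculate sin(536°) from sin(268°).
sin(536°) = 2 sin 268° cos 268° = 0.06976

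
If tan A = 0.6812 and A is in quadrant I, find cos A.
cos A = 0.8265 (using tan²A + 1 = sec²A)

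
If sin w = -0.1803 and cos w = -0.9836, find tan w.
tan w = sin w / cos w = 0.1833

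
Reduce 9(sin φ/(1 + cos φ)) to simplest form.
9(sin φ/(1 + cos φ)) = 9(tan(φ/2)) (using Half angle)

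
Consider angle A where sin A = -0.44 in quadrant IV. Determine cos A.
cos A = √(1 - sin²A) = 0.898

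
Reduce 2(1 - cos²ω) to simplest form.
2(1 - cos²ω) = 2(sin²ω) (using Pythagorean identity)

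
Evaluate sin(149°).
sin(149°) = 0.515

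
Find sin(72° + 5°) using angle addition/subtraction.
sin(72° + 5°) = sin 72° cos 5° + cos 72° sin 5° = 0.9744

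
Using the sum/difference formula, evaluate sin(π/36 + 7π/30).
sin(π/36 + 7π/30) = sin π/36 cos 7π/30 + cos π/36 sin 7π/30 = 0.7314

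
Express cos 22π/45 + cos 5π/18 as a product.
cos 22π/45 + cos 5π/18 = 2 cos(23π/60) cos(19π/180)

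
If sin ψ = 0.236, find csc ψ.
csc ψ = 1/sin ψ = 4.237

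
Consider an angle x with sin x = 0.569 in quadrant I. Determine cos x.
cos x = √(1 - sin²x) = 0.8223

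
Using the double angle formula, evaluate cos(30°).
cos(30°) = cos²15° - sin²15° = √3/2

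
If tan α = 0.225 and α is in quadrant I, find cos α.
cos α = 0.9756 (using tan²α + 1 = sec²α)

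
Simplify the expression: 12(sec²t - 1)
12(sec²t - 1) = 12(tan²t) (using Pythagorean identity)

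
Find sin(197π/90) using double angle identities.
sin(197π/90) = 2 sin 197π/180 cos 197π/180 = 0.5592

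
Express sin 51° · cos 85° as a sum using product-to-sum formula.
sin 51° cos 85° = (1/2)[sin(51°+85°) + sin(51°-85°)]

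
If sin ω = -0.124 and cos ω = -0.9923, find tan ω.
tan ω = sin ω / cos ω = 0.125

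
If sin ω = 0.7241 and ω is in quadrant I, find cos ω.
cos ω = 0.6897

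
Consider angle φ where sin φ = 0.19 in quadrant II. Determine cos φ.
cos φ = ±√(1 - sin²φ) = -0.9818 (negative in QII)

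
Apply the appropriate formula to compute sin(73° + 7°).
sin(73° + 7°) = sin 73° cos 7° + cos 73° sin 7° = 0.9848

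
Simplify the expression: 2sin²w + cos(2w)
2sin²w + cos(2w) = 1 (using Double angle)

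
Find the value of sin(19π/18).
sin(19π/18) = -0.1736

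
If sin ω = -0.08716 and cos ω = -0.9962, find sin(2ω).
sin(2ω) = 2 sin ω cos ω = 0.1737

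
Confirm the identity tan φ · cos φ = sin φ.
LHS = (sin φ/cos φ) · cos φ = sin φ = RHS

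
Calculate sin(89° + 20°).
sin(89° + 20°) = sin 89° cos 20° + cos 89° sin 20° = 0.9455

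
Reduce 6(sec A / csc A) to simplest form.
6(sec A / csc A) = 6(tan A) (using Reciprocal identities)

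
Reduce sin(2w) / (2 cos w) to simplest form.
sin(2w) / (2 cos w) = sin w (using Double angle)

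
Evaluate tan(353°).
tan(353°) = -0.1228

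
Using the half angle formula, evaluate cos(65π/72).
cos(65π/72) = -√((1 + cos 65π/36)/2) = -0.9537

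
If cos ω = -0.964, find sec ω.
sec ω = 1/cos ω = -1.037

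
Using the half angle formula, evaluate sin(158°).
sin(158°) = √((1 - cos 316°)/2) = 0.3746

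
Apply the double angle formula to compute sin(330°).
sin(330°) = 2 sin 165° cos 165° = -1/2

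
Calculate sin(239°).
sin(239°) = -0.8572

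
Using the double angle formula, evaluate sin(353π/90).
sin(353π/90) = 2 sin 353π/180 cos 353π/180 = -0.2419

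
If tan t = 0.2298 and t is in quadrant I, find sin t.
sin t = 0.224 (using tan²t + 1 = sec²t)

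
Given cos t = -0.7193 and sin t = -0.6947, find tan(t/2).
tan(t/2) = sin t / (1 + cos t) = -2.475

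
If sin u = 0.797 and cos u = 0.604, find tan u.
tan u = sin u / cos u = 1.32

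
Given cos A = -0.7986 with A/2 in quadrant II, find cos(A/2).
cos(A/2) = ±√((1 + cos A)/2); negative since A/2 ∈ QII, so cos(A/2) = -0.3173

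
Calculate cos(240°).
cos(240°) = -1/2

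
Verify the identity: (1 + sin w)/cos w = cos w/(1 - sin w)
LHS = (1 + sin w)(1 - sin w) / (cos w(1 - sin w)) = (1 - sin²w) / (cos w(1 - sin w)) = cos²w / (cos w(1 - sin w)) = cos w/(1 - sin w) = RHS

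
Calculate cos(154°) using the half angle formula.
cos(154°) = -√((1 + cos 308°)/2) = -0.8988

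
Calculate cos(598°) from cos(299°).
cos(598°) = cos²299° - sin²299° = -0.5299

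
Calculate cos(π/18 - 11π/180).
cos(π/18 - 11π/180) = cos π/18 cos 11π/180 + sin π/18 sin 11π/180 = 0.9998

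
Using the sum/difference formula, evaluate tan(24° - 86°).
tan(24° - 86°) = (tan 24° - tan 86°)/(1 + tan 24° tan 86°) = -1.881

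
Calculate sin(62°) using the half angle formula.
sin(62°) = √((1 - cos 124°)/2) = 0.8829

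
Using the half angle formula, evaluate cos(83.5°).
cos(83.5°) = √((1 + cos 167°)/2) = 0.1132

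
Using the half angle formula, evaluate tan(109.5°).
tan(109.5°) = sin 219° / (1 + cos 219°) = -2.824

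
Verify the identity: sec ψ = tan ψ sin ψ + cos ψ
RHS = sin²ψ/cos ψ + cos ψ = (sin²ψ + cos²ψ)/cos ψ = 1/cos ψ = sec ψ = LHS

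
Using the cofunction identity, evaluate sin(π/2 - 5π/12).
sin(π/2 - 5π/12) = cos(5π/12) = (√6-√2)/4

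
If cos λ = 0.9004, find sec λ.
sec λ = 1/cos λ = 1.111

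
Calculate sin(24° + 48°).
sin(24° + 48°) = sin 24° cos 48° + cos 24° sin 48° = 0.9511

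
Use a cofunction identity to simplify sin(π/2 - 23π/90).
sin(π/2 - 23π/90) = cos(23π/90)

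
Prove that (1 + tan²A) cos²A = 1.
LHS = sec²A · cos²A = (1/cos²A) · cos²A = 1 = RHS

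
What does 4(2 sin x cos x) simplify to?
4(2 sin x cos x) = 4(sin(2x)) (using Double angle)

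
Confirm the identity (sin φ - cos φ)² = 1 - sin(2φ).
LHS = sin²φ - 2 sin φ cos φ + cos²φ = (sin²φ + cos²φ) - 2 sin φ cos φ = 1 - sin(2φ) = RHS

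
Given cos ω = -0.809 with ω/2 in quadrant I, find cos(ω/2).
cos(ω/2) = ±√((1 + cos ω)/2); positive since ω/2 ∈ QI, so cos(ω/2) = 0.309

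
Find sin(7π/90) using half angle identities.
sin(7π/90) = √((1 - cos 7π/45)/2) = 0.2419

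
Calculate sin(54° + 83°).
sin(54° + 83°) = sin 54° cos 83° + cos 54° sin 83° = 0.682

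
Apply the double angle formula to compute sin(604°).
sin(604°) = 2 sin 302° cos 302° = -0.8988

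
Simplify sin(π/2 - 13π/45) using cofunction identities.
sin(π/2 - 13π/45) = cos(13π/45)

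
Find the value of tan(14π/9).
tan(14π/9) = -5.671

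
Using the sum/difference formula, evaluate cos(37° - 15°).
cos(37° - 15°) = cos 37° cos 15° + sin 37° sin 15° = 0.9272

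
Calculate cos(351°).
cos(351°) = 0.9877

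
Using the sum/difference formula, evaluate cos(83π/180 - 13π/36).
cos(83π/180 - 13π/36) = cos 83π/180 cos 13π/36 + sin 83π/180 sin 13π/36 = 0.9511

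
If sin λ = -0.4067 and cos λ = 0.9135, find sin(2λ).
sin(2λ) = 2 sin λ cos λ = -0.743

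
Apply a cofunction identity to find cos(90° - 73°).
cos(90° - 73°) = sin(73°) = 0.9563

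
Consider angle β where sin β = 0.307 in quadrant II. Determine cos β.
cos β = ±√(1 - sin²β) = -0.9517 (negative in QII)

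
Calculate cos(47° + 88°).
cos(47° + 88°) = cos 47° cos 88° - sin 47° sin 88° = -√2/2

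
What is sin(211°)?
sin(211°) = -0.515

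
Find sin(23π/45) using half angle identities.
sin(23π/45) = √((1 - cos 46π/45)/2) = 0.9994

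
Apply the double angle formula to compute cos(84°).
cos(84°) = cos²42° - sin²42° = 0.1045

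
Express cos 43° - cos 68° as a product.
cos 43° - cos 68° = -2 sin(55.5°) sin(-12.5°)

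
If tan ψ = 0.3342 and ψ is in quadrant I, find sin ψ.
sin ψ = 0.317 (using tan²ψ + 1 = sec²ψ)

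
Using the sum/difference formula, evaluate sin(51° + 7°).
sin(51° + 7°) = sin 51° cos 7° + cos 51° sin 7° = 0.848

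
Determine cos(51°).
cos(51°) = 0.6293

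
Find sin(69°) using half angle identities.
sin(69°) = √((1 - cos 138°)/2) = 0.9336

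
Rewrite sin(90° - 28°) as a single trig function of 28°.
sin(90° - 28°) = cos(28°)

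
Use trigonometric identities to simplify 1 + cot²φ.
1 + cot²φ = csc²φ (using Pythagorean identity)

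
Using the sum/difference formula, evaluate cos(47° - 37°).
cos(47° - 37°) = cos 47° cos 37° + sin 47° sin 37° = 0.9848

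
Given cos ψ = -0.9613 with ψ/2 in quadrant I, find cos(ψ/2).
cos(ψ/2) = ±√((1 + cos ψ)/2); positive since ψ/2 ∈ QI, so cos(ψ/2) = 0.1391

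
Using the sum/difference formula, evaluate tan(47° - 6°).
tan(47° - 6°) = (tan 47° - tan 6°)/(1 + tan 47° tan 6°) = 0.8693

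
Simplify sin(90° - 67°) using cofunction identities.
sin(90° - 67°) = cos(67°)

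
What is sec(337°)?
sec(337°) = 1.086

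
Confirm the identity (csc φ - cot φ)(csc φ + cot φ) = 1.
LHS = csc²φ - cot²φ = (1 + cot²φ) - cot²φ = 1 = RHS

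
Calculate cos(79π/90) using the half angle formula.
cos(79π/90) = -√((1 + cos 79π/45)/2) = -0.9272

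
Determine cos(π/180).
cos(π/180) = 0.9998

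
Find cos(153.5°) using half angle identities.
cos(153.5°) = -√((1 + cos 307°)/2) = -0.8949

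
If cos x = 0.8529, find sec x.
sec x = 1/cos x = 1.172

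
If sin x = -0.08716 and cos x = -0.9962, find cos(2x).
cos(2x) = cos²x - sin²x = 0.9848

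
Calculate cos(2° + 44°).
cos(2° + 44°) = cos 2° cos 44° - sin 2° sin 44° = 0.6947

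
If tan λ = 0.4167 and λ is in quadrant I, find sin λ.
sin λ = 0.3846 (using tan²λ + 1 = sec²λ)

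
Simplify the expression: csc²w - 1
csc²w - 1 = cot²w (using Pythagorean identity)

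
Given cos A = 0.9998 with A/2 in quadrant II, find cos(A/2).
cos(A/2) = ±√((1 + cos A)/2); negative since A/2 ∈ QII, so cos(A/2) = -0.9999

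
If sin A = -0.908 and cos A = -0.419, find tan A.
tan A = sin A / cos A = 2.167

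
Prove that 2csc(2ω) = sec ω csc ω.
LHS = 2/sin(2ω) = 2/(2 sin ω cos ω) = 1/(sin ω cos ω) = (1/cos ω)(1/sin ω) = sec ω csc ω = RHS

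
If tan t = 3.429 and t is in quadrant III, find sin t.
sin t = -0.96 (using tan²t + 1 = sec²t)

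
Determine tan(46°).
tan(46°) = 1.036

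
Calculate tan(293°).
tan(293°) = -2.356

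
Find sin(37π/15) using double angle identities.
sin(37π/15) = 2 sin 37π/30 cos 37π/30 = 0.9945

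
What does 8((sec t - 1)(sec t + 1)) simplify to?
8((sec t - 1)(sec t + 1)) = 8(tan²t) (using Diff. of squares)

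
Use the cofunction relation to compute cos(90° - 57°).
cos(90° - 57°) = sin(57°) = 0.8387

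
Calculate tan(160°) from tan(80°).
tan(160°) = 2 tan 80° / (1 - tan²80°) = -0.364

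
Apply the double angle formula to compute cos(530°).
cos(530°) = cos²265° - sin²265° = -0.9848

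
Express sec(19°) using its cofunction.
sec(19°) = csc(90° - 19°) = csc(71°)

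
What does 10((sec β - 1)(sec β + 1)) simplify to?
10((sec β - 1)(sec β + 1)) = 10(tan²β) (using Diff. of squares)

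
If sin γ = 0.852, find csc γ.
csc γ = 1/sin γ = 1.174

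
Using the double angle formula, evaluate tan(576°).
tan(576°) = 2 tan 288° / (1 - tan²288°) = 0.7265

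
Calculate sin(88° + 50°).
sin(88° + 50°) = sin 88° cos 50° + cos 88° sin 50° = 0.6691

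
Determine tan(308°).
tan(308°) = -1.28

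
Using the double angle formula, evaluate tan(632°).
tan(632°) = 2 tan 316° / (1 - tan²316°) = -28.64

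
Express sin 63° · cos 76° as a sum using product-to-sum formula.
sin 63° cos 76° = (1/2)[sin(63°+76°) + sin(63°-76°)]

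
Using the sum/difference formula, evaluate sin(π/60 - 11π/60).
sin(π/60 - 11π/60) = sin π/60 cos 11π/60 - cos π/60 sin 11π/60 = -1/2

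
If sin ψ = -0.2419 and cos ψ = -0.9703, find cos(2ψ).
cos(2ψ) = cos²ψ - sin²ψ = 0.883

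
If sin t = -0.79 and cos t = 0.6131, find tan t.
tan t = sin t / cos t = -1.289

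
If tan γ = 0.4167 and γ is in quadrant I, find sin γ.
sin γ = 0.3846 (using tan²γ + 1 = sec²γ)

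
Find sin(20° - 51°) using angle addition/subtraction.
sin(20° - 51°) = sin 20° cos 51° - cos 20° sin 51° = -0.515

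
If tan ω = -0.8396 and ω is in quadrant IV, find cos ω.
cos ω = 0.7659 (using tan²ω + 1 = sec²ω)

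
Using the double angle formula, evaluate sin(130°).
sin(130°) = 2 sin 65° cos 65° = 0.766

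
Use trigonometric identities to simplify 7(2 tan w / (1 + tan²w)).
7(2 tan w / (1 + tan²w)) = 7(sin(2w)) (using Double angle)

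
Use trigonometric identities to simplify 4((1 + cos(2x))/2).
4((1 + cos(2x))/2) = 4(cos²x) (using Power reduction)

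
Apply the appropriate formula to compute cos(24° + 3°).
cos(24° + 3°) = cos 24° cos 3° - sin 24° sin 3° = 0.891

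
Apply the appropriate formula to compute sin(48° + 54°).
sin(48° + 54°) = sin 48° cos 54° + cos 48° sin 54° = 0.9781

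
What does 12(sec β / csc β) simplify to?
12(sec β / csc β) = 12(tan β) (using Reciprocal identities)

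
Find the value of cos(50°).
cos(50°) = 0.6428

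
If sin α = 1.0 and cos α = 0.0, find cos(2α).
cos(2α) = cos²α - sin²α = -1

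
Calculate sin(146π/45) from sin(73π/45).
sin(146π/45) = 2 sin 73π/45 cos 73π/45 = -0.6947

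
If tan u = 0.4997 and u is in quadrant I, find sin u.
sin u = 0.447 (using tan²u + 1 = sec²u)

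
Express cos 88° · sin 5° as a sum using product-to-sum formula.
cos 88° sin 5° = (1/2)[sin(88°+5°) - sin(88°-5°)]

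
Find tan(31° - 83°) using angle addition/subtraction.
tan(31° - 83°) = (tan 31° - tan 83°)/(1 + tan 31° tan 83°) = -1.28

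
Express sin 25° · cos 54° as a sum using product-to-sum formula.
sin 25° cos 54° = (1/2)[sin(25°+54°) + sin(25°-54°)]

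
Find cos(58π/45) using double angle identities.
cos(58π/45) = cos²29π/45 - sin²29π/45 = -0.6157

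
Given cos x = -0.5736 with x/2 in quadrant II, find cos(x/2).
cos(x/2) = ±√((1 + cos x)/2); negative since x/2 ∈ QII, so cos(x/2) = -0.4617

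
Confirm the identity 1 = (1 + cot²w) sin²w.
RHS = csc²w · sin²w = (1/sin²w) · sin²w = 1 = LHS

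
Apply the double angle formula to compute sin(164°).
sin(164°) = 2 sin 82° cos 82° = 0.2756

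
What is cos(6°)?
cos(6°) = 0.9945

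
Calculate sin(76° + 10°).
sin(76° + 10°) = sin 76° cos 10° + cos 76° sin 10° = 0.9976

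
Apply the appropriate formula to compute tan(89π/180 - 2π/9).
tan(89π/180 - 2π/9) = (tan 89π/180 - tan 2π/9)/(1 + tan 89π/180 tan 2π/9) = 1.15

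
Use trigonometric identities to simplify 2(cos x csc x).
2(cos x csc x) = 2(cot x) (using Reciprocal + quotient)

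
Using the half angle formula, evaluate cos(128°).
cos(128°) = -√((1 + cos 256°)/2) = -0.6157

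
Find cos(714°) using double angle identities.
cos(714°) = cos²357° - sin²357° = 0.9945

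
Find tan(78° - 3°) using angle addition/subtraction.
tan(78° - 3°) = (tan 78° - tan 3°)/(1 + tan 78° tan 3°) = 2+√3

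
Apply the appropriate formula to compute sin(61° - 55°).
sin(61° - 55°) = sin 61° cos 55° - cos 61° sin 55° = 0.1045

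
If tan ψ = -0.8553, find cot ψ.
cot ψ = 1/tan ψ = -1.169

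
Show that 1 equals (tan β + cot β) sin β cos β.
RHS = (sin β/cos β + cos β/sin β) sin β cos β = ((sin²β + cos²β)/(sin β cos β)) · sin β cos β = sin²β + cos²β = 1 = LHS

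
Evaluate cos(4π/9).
cos(4π/9) = 0.1736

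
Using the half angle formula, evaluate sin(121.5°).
sin(121.5°) = √((1 - cos 243°)/2) = 0.8526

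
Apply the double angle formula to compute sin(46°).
sin(46°) = 2 sin 23° cos 23° = 0.7193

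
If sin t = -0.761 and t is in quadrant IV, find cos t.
cos t = 0.6488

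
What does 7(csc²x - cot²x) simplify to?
7(csc²x - cot²x) = 7 (using Pythagorean identity)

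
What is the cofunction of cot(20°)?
cot(20°) = tan(90° - 20°) = tan(70°)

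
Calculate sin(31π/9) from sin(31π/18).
sin(31π/9) = 2 sin 31π/18 cos 31π/18 = -0.9848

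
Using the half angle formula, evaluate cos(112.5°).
cos(112.5°) = -√((1 + cos 225°)/2) = -0.3827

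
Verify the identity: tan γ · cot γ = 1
LHS = (sin γ/cos γ) · (cos γ/sin γ) = 1 = RHS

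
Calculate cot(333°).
cot(333°) = -1.963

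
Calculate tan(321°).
tan(321°) = -0.8098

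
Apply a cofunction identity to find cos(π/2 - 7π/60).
cos(π/2 - 7π/60) = sin(7π/60) = 0.3584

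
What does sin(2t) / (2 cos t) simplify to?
sin(2t) / (2 cos t) = sin t (using Double angle)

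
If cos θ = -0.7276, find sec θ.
sec θ = 1/cos θ = -1.374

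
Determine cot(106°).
cot(106°) = -0.2867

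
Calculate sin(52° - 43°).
sin(52° - 43°) = sin 52° cos 43° - cos 52° sin 43° = 0.1564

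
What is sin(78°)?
sin(78°) = 0.9781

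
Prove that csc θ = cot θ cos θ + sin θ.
RHS = cos²θ/sin θ + sin θ = (cos²θ + sin²θ)/sin θ = 1/sin θ = csc θ = LHS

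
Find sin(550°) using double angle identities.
sin(550°) = 2 sin 275° cos 275° = -0.1736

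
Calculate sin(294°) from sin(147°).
sin(294°) = 2 sin 147° cos 147° = -0.9135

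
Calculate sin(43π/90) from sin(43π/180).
sin(43π/90) = 2 sin 43π/180 cos 43π/180 = 0.9976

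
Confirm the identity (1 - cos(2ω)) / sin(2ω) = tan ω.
LHS = 2sin²ω / (2 sin ω cos ω) = sin ω/cos ω = tan ω = RHS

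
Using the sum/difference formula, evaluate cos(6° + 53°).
cos(6° + 53°) = cos 6° cos 53° - sin 6° sin 53° = 0.515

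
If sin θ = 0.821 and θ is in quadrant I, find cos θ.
cos θ = 0.5709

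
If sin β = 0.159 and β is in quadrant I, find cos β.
cos β = 0.9873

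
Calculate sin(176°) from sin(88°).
sin(176°) = 2 sin 88° cos 88° = 0.06976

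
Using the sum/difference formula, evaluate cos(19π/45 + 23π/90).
cos(19π/45 + 23π/90) = cos 19π/45 cos 23π/90 - sin 19π/45 sin 23π/90 = -0.5299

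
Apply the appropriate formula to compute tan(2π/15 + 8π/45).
tan(2π/15 + 8π/45) = (tan 2π/15 + tan 8π/45)/(1 - tan 2π/15 tan 8π/45) = 1.483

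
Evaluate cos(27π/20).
cos(27π/20) = -0.454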